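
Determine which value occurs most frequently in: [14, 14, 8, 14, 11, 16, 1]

14

Step 1: Count the frequency of each value:
  1: appears 1 time(s)
  8: appears 1 time(s)
  11: appears 1 time(s)
  14: appears 3 time(s)
  16: appears 1 time(s)
Step 2: The value 14 appears most frequently (3 times).
Step 3: Mode = 14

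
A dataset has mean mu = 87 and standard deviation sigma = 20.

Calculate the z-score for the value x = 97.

0.5

Step 1: Recall the z-score formula: z = (x - mu) / sigma
Step 2: Substitute values: z = (97 - 87) / 20
Step 3: z = 10 / 20 = 0.5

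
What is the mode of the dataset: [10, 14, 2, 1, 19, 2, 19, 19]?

19

Step 1: Count the frequency of each value:
  1: appears 1 time(s)
  2: appears 2 time(s)
  10: appears 1 time(s)
  14: appears 1 time(s)
  19: appears 3 time(s)
Step 2: The value 19 appears most frequently (3 times).
Step 3: Mode = 19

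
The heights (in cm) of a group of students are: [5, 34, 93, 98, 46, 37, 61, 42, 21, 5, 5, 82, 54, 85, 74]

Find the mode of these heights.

5

Step 1: Count the frequency of each value:
  5: appears 3 time(s)
  21: appears 1 time(s)
  34: appears 1 time(s)
  37: appears 1 time(s)
  42: appears 1 time(s)
  46: appears 1 time(s)
  54: appears 1 time(s)
  61: appears 1 time(s)
  74: appears 1 time(s)
  82: appears 1 time(s)
  85: appears 1 time(s)
  93: appears 1 time(s)
  98: appears 1 time(s)
Step 2: The value 5 appears most frequently (3 times).
Step 3: Mode = 5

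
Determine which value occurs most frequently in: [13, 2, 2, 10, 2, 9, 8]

2

Step 1: Count the frequency of each value:
  2: appears 3 time(s)
  8: appears 1 time(s)
  9: appears 1 time(s)
  10: appears 1 time(s)
  13: appears 1 time(s)
Step 2: The value 2 appears most frequently (3 times).
Step 3: Mode = 2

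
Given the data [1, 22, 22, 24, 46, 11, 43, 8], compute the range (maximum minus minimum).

45

Step 1: Identify the maximum value: max = 46
Step 2: Identify the minimum value: min = 1
Step 3: Range = max - min = 46 - 1 = 45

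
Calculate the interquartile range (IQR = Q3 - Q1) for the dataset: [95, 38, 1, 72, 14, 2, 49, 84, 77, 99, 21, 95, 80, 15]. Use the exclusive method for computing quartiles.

72

Step 1: Sort the data: [1, 2, 14, 15, 21, 38, 49, 72, 77, 80, 84, 95, 95, 99]
Step 2: n = 14
Step 3: Using the exclusive quartile method:
  Q1 = 14.75
  Q2 (median) = 60.5
  Q3 = 86.75
  IQR = Q3 - Q1 = 86.75 - 14.75 = 72
Step 4: IQR = 72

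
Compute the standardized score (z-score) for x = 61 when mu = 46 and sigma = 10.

1.5

Step 1: Recall the z-score formula: z = (x - mu) / sigma
Step 2: Substitute values: z = (61 - 46) / 10
Step 3: z = 15 / 10 = 1.5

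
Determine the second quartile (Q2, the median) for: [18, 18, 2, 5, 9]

9

Step 1: Sort the data: [2, 5, 9, 18, 18]
Step 2: n = 5
Step 3: Q2 is the median. Since n is odd, it is the middle value at position 3: 9
Step 4: Q2 = 9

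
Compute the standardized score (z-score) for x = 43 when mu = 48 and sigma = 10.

-0.5

Step 1: Recall the z-score formula: z = (x - mu) / sigma
Step 2: Substitute values: z = (43 - 48) / 10
Step 3: z = -5 / 10 = -0.5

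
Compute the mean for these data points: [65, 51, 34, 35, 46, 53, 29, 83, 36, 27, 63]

47.4545

Step 1: Sum all values: 65 + 51 + 34 + 35 + 46 + 53 + 29 + 83 + 36 + 27 + 63 = 522
Step 2: Count the number of values: n = 11
Step 3: Mean = sum / n = 522 / 11 = 47.4545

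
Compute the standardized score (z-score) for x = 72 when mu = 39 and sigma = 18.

1.8333

Step 1: Recall the z-score formula: z = (x - mu) / sigma
Step 2: Substitute values: z = (72 - 39) / 18
Step 3: z = 33 / 18 = 1.8333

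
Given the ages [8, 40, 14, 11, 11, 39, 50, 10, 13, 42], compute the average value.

23.8

Step 1: Sum all values: 8 + 40 + 14 + 11 + 11 + 39 + 50 + 10 + 13 + 42 = 238
Step 2: Count the number of values: n = 10
Step 3: Mean = sum / n = 238 / 10 = 23.8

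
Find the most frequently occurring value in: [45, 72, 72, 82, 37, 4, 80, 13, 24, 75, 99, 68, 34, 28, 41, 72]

72

Step 1: Count the frequency of each value:
  4: appears 1 time(s)
  13: appears 1 time(s)
  24: appears 1 time(s)
  28: appears 1 time(s)
  34: appears 1 time(s)
  37: appears 1 time(s)
  41: appears 1 time(s)
  45: appears 1 time(s)
  68: appears 1 time(s)
  72: appears 3 time(s)
  75: appears 1 time(s)
  80: appears 1 time(s)
  82: appears 1 time(s)
  99: appears 1 time(s)
Step 2: The value 72 appears most frequently (3 times).
Step 3: Mode = 72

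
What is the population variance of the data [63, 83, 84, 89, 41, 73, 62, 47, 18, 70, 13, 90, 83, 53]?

582.0663

Step 1: Compute the mean: (63 + 83 + 84 + 89 + 41 + 73 + 62 + 47 + 18 + 70 + 13 + 90 + 83 + 53) / 14 = 62.0714
Step 2: Compute squared deviations from the mean:
  (63 - 62.0714)^2 = 0.8622
  (83 - 62.0714)^2 = 438.0051
  (84 - 62.0714)^2 = 480.8622
  (89 - 62.0714)^2 = 725.148
  (41 - 62.0714)^2 = 444.0051
  (73 - 62.0714)^2 = 119.4337
  (62 - 62.0714)^2 = 0.0051
  (47 - 62.0714)^2 = 227.148
  (18 - 62.0714)^2 = 1942.2908
  (70 - 62.0714)^2 = 62.8622
  (13 - 62.0714)^2 = 2408.0051
  (90 - 62.0714)^2 = 780.0051
  (83 - 62.0714)^2 = 438.0051
  (53 - 62.0714)^2 = 82.2908
Step 3: Sum of squared deviations = 8148.9286
Step 4: Population variance = 8148.9286 / 14 = 582.0663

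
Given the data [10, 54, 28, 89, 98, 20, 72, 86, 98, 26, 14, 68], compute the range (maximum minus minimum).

88

Step 1: Identify the maximum value: max = 98
Step 2: Identify the minimum value: min = 10
Step 3: Range = max - min = 98 - 10 = 88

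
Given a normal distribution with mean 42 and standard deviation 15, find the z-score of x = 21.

-1.4

Step 1: Recall the z-score formula: z = (x - mu) / sigma
Step 2: Substitute values: z = (21 - 42) / 15
Step 3: z = -21 / 15 = -1.4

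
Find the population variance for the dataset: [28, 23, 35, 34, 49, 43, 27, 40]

67.8594

Step 1: Compute the mean: (28 + 23 + 35 + 34 + 49 + 43 + 27 + 40) / 8 = 34.875
Step 2: Compute squared deviations from the mean:
  (28 - 34.875)^2 = 47.2656
  (23 - 34.875)^2 = 141.0156
  (35 - 34.875)^2 = 0.0156
  (34 - 34.875)^2 = 0.7656
  (49 - 34.875)^2 = 199.5156
  (43 - 34.875)^2 = 66.0156
  (27 - 34.875)^2 = 62.0156
  (40 - 34.875)^2 = 26.2656
Step 3: Sum of squared deviations = 542.875
Step 4: Population variance = 542.875 / 8 = 67.8594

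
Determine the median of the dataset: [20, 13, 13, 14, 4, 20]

13.5

Step 1: Sort the data in ascending order: [4, 13, 13, 14, 20, 20]
Step 2: The number of values is n = 6.
Step 3: Since n is even, the median is the average of positions 3 and 4:
  Median = (13 + 14) / 2 = 13.5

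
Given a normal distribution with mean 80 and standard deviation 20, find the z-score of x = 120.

2

Step 1: Recall the z-score formula: z = (x - mu) / sigma
Step 2: Substitute values: z = (120 - 80) / 20
Step 3: z = 40 / 20 = 2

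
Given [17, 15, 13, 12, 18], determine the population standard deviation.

2.2804

Step 1: Compute the mean: 15
Step 2: Sum of squared deviations from the mean: 26
Step 3: Population variance = 26 / 5 = 5.2
Step 4: Standard deviation = sqrt(5.2) = 2.2804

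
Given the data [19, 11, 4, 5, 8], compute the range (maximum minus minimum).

15

Step 1: Identify the maximum value: max = 19
Step 2: Identify the minimum value: min = 4
Step 3: Range = max - min = 19 - 4 = 15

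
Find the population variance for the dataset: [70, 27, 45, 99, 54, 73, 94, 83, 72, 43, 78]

457.1736

Step 1: Compute the mean: (70 + 27 + 45 + 99 + 54 + 73 + 94 + 83 + 72 + 43 + 78) / 11 = 67.0909
Step 2: Compute squared deviations from the mean:
  (70 - 67.0909)^2 = 8.4628
  (27 - 67.0909)^2 = 1607.281
  (45 - 67.0909)^2 = 488.0083
  (99 - 67.0909)^2 = 1018.1901
  (54 - 67.0909)^2 = 171.3719
  (73 - 67.0909)^2 = 34.9174
  (94 - 67.0909)^2 = 724.0992
  (83 - 67.0909)^2 = 253.0992
  (72 - 67.0909)^2 = 24.0992
  (43 - 67.0909)^2 = 580.3719
  (78 - 67.0909)^2 = 119.0083
Step 3: Sum of squared deviations = 5028.9091
Step 4: Population variance = 5028.9091 / 11 = 457.1736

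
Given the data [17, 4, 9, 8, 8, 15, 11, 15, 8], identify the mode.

8

Step 1: Count the frequency of each value:
  4: appears 1 time(s)
  8: appears 3 time(s)
  9: appears 1 time(s)
  11: appears 1 time(s)
  15: appears 2 time(s)
  17: appears 1 time(s)
Step 2: The value 8 appears most frequently (3 times).
Step 3: Mode = 8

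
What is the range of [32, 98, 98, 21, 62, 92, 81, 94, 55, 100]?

79

Step 1: Identify the maximum value: max = 100
Step 2: Identify the minimum value: min = 21
Step 3: Range = max - min = 100 - 21 = 79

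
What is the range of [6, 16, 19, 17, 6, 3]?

16

Step 1: Identify the maximum value: max = 19
Step 2: Identify the minimum value: min = 3
Step 3: Range = max - min = 19 - 3 = 16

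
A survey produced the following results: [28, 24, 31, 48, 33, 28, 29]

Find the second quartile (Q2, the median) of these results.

29

Step 1: Sort the data: [24, 28, 28, 29, 31, 33, 48]
Step 2: n = 7
Step 3: Q2 is the median. Since n is odd, it is the middle value at position 4: 29
Step 4: Q2 = 29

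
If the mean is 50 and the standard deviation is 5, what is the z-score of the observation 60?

2

Step 1: Recall the z-score formula: z = (x - mu) / sigma
Step 2: Substitute values: z = (60 - 50) / 5
Step 3: z = 10 / 5 = 2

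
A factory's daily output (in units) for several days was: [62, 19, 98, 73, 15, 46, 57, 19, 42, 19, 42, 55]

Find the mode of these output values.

19

Step 1: Count the frequency of each value:
  15: appears 1 time(s)
  19: appears 3 time(s)
  42: appears 2 time(s)
  46: appears 1 time(s)
  55: appears 1 time(s)
  57: appears 1 time(s)
  62: appears 1 time(s)
  73: appears 1 time(s)
  98: appears 1 time(s)
Step 2: The value 19 appears most frequently (3 times).
Step 3: Mode = 19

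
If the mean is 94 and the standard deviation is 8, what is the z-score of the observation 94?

0

Step 1: Recall the z-score formula: z = (x - mu) / sigma
Step 2: Substitute values: z = (94 - 94) / 8
Step 3: z = 0 / 8 = 0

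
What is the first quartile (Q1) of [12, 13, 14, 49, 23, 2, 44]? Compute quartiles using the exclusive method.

12

Step 1: Sort the data: [2, 12, 13, 14, 23, 44, 49]
Step 2: n = 7
Step 3: Using the exclusive quartile method:
  Q1 = 12
  Q2 (median) = 14
  Q3 = 44
  IQR = Q3 - Q1 = 44 - 12 = 32
Step 4: Q1 = 12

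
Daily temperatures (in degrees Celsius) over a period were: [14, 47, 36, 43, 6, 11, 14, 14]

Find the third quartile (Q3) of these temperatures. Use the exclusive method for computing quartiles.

41.25

Step 1: Sort the data: [6, 11, 14, 14, 14, 36, 43, 47]
Step 2: n = 8
Step 3: Using the exclusive quartile method:
  Q1 = 11.75
  Q2 (median) = 14
  Q3 = 41.25
  IQR = Q3 - Q1 = 41.25 - 11.75 = 29.5
Step 4: Q3 = 41.25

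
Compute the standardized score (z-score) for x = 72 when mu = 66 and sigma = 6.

1

Step 1: Recall the z-score formula: z = (x - mu) / sigma
Step 2: Substitute values: z = (72 - 66) / 6
Step 3: z = 6 / 6 = 1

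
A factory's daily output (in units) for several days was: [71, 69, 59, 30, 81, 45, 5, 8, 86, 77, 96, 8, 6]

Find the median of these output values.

59

Step 1: Sort the data in ascending order: [5, 6, 8, 8, 30, 45, 59, 69, 71, 77, 81, 86, 96]
Step 2: The number of values is n = 13.
Step 3: Since n is odd, the median is the middle value at position 7: 59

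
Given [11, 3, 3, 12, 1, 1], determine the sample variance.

24.9667

Step 1: Compute the mean: (11 + 3 + 3 + 12 + 1 + 1) / 6 = 5.1667
Step 2: Compute squared deviations from the mean:
  (11 - 5.1667)^2 = 34.0278
  (3 - 5.1667)^2 = 4.6944
  (3 - 5.1667)^2 = 4.6944
  (12 - 5.1667)^2 = 46.6944
  (1 - 5.1667)^2 = 17.3611
  (1 - 5.1667)^2 = 17.3611
Step 3: Sum of squared deviations = 124.8333
Step 4: Sample variance = 124.8333 / 5 = 24.9667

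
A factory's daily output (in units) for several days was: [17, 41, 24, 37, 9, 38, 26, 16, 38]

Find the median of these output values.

26

Step 1: Sort the data in ascending order: [9, 16, 17, 24, 26, 37, 38, 38, 41]
Step 2: The number of values is n = 9.
Step 3: Since n is odd, the median is the middle value at position 5: 26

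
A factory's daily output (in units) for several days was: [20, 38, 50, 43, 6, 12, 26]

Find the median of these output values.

26

Step 1: Sort the data in ascending order: [6, 12, 20, 26, 38, 43, 50]
Step 2: The number of values is n = 7.
Step 3: Since n is odd, the median is the middle value at position 4: 26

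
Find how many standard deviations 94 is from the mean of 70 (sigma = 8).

3

Step 1: Recall the z-score formula: z = (x - mu) / sigma
Step 2: Substitute values: z = (94 - 70) / 8
Step 3: z = 24 / 8 = 3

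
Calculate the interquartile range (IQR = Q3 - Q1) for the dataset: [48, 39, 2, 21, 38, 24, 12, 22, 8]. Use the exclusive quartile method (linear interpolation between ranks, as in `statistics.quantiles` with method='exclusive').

28.5

Step 1: Sort the data: [2, 8, 12, 21, 22, 24, 38, 39, 48]
Step 2: n = 9
Step 3: Using the exclusive quartile method:
  Q1 = 10
  Q2 (median) = 22
  Q3 = 38.5
  IQR = Q3 - Q1 = 38.5 - 10 = 28.5
Step 4: IQR = 28.5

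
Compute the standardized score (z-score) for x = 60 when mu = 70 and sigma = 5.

-2

Step 1: Recall the z-score formula: z = (x - mu) / sigma
Step 2: Substitute values: z = (60 - 70) / 5
Step 3: z = -10 / 5 = -2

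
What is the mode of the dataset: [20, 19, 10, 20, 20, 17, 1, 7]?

20

Step 1: Count the frequency of each value:
  1: appears 1 time(s)
  7: appears 1 time(s)
  10: appears 1 time(s)
  17: appears 1 time(s)
  19: appears 1 time(s)
  20: appears 3 time(s)
Step 2: The value 20 appears most frequently (3 times).
Step 3: Mode = 20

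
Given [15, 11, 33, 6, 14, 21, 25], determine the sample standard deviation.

9.1365

Step 1: Compute the mean: 17.8571
Step 2: Sum of squared deviations from the mean: 500.8571
Step 3: Sample variance = 500.8571 / 6 = 83.4762
Step 4: Standard deviation = sqrt(83.4762) = 9.1365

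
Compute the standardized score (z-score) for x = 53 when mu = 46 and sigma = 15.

0.4667

Step 1: Recall the z-score formula: z = (x - mu) / sigma
Step 2: Substitute values: z = (53 - 46) / 15
Step 3: z = 7 / 15 = 0.4667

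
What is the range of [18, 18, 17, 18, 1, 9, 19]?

18

Step 1: Identify the maximum value: max = 19
Step 2: Identify the minimum value: min = 1
Step 3: Range = max - min = 19 - 1 = 18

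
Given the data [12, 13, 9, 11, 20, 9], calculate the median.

11.5

Step 1: Sort the data in ascending order: [9, 9, 11, 12, 13, 20]
Step 2: The number of values is n = 6.
Step 3: Since n is even, the median is the average of positions 3 and 4:
  Median = (11 + 12) / 2 = 11.5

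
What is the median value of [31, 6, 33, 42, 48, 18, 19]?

31

Step 1: Sort the data in ascending order: [6, 18, 19, 31, 33, 42, 48]
Step 2: The number of values is n = 7.
Step 3: Since n is odd, the median is the middle value at position 4: 31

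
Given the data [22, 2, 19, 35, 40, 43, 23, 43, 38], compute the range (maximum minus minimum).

41

Step 1: Identify the maximum value: max = 43
Step 2: Identify the minimum value: min = 2
Step 3: Range = max - min = 43 - 2 = 41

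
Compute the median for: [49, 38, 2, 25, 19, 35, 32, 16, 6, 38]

28.5

Step 1: Sort the data in ascending order: [2, 6, 16, 19, 25, 32, 35, 38, 38, 49]
Step 2: The number of values is n = 10.
Step 3: Since n is even, the median is the average of positions 5 and 6:
  Median = (25 + 32) / 2 = 28.5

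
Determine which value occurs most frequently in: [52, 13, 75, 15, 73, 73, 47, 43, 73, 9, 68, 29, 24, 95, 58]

73

Step 1: Count the frequency of each value:
  9: appears 1 time(s)
  13: appears 1 time(s)
  15: appears 1 time(s)
  24: appears 1 time(s)
  29: appears 1 time(s)
  43: appears 1 time(s)
  47: appears 1 time(s)
  52: appears 1 time(s)
  58: appears 1 time(s)
  68: appears 1 time(s)
  73: appears 3 time(s)
  75: appears 1 time(s)
  95: appears 1 time(s)
Step 2: The value 73 appears most frequently (3 times).
Step 3: Mode = 73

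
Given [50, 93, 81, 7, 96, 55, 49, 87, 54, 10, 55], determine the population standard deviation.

28.7985

Step 1: Compute the mean: 57.9091
Step 2: Sum of squared deviations from the mean: 9122.9091
Step 3: Population variance = 9122.9091 / 11 = 829.3554
Step 4: Standard deviation = sqrt(829.3554) = 28.7985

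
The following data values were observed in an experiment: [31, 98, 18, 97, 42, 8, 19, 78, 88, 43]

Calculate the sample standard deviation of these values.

34.8259

Step 1: Compute the mean: 52.2
Step 2: Sum of squared deviations from the mean: 10915.6
Step 3: Sample variance = 10915.6 / 9 = 1212.8444
Step 4: Standard deviation = sqrt(1212.8444) = 34.8259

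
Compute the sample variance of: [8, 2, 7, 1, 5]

9.3

Step 1: Compute the mean: (8 + 2 + 7 + 1 + 5) / 5 = 4.6
Step 2: Compute squared deviations from the mean:
  (8 - 4.6)^2 = 11.56
  (2 - 4.6)^2 = 6.76
  (7 - 4.6)^2 = 5.76
  (1 - 4.6)^2 = 12.96
  (5 - 4.6)^2 = 0.16
Step 3: Sum of squared deviations = 37.2
Step 4: Sample variance = 37.2 / 4 = 9.3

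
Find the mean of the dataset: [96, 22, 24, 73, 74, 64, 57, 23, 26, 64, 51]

52.1818

Step 1: Sum all values: 96 + 22 + 24 + 73 + 74 + 64 + 57 + 23 + 26 + 64 + 51 = 574
Step 2: Count the number of values: n = 11
Step 3: Mean = sum / n = 574 / 11 = 52.1818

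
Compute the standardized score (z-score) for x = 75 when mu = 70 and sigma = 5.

1

Step 1: Recall the z-score formula: z = (x - mu) / sigma
Step 2: Substitute values: z = (75 - 70) / 5
Step 3: z = 5 / 5 = 1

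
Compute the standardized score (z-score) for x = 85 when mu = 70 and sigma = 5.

3

Step 1: Recall the z-score formula: z = (x - mu) / sigma
Step 2: Substitute values: z = (85 - 70) / 5
Step 3: z = 15 / 5 = 3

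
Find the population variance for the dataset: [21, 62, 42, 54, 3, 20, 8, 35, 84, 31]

572

Step 1: Compute the mean: (21 + 62 + 42 + 54 + 3 + 20 + 8 + 35 + 84 + 31) / 10 = 36
Step 2: Compute squared deviations from the mean:
  (21 - 36)^2 = 225
  (62 - 36)^2 = 676
  (42 - 36)^2 = 36
  (54 - 36)^2 = 324
  (3 - 36)^2 = 1089
  (20 - 36)^2 = 256
  (8 - 36)^2 = 784
  (35 - 36)^2 = 1
  (84 - 36)^2 = 2304
  (31 - 36)^2 = 25
Step 3: Sum of squared deviations = 5720
Step 4: Population variance = 5720 / 10 = 572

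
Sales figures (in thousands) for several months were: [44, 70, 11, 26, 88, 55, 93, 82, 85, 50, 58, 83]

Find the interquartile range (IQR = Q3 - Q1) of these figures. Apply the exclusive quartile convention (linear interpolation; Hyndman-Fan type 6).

39

Step 1: Sort the data: [11, 26, 44, 50, 55, 58, 70, 82, 83, 85, 88, 93]
Step 2: n = 12
Step 3: Using the exclusive quartile method:
  Q1 = 45.5
  Q2 (median) = 64
  Q3 = 84.5
  IQR = Q3 - Q1 = 84.5 - 45.5 = 39
Step 4: IQR = 39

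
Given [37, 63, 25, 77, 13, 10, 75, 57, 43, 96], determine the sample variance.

833.1556

Step 1: Compute the mean: (37 + 63 + 25 + 77 + 13 + 10 + 75 + 57 + 43 + 96) / 10 = 49.6
Step 2: Compute squared deviations from the mean:
  (37 - 49.6)^2 = 158.76
  (63 - 49.6)^2 = 179.56
  (25 - 49.6)^2 = 605.16
  (77 - 49.6)^2 = 750.76
  (13 - 49.6)^2 = 1339.56
  (10 - 49.6)^2 = 1568.16
  (75 - 49.6)^2 = 645.16
  (57 - 49.6)^2 = 54.76
  (43 - 49.6)^2 = 43.56
  (96 - 49.6)^2 = 2152.96
Step 3: Sum of squared deviations = 7498.4
Step 4: Sample variance = 7498.4 / 9 = 833.1556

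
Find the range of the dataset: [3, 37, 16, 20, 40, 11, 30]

37

Step 1: Identify the maximum value: max = 40
Step 2: Identify the minimum value: min = 3
Step 3: Range = max - min = 40 - 3 = 37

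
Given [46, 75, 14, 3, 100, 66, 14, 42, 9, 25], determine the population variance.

944.44

Step 1: Compute the mean: (46 + 75 + 14 + 3 + 100 + 66 + 14 + 42 + 9 + 25) / 10 = 39.4
Step 2: Compute squared deviations from the mean:
  (46 - 39.4)^2 = 43.56
  (75 - 39.4)^2 = 1267.36
  (14 - 39.4)^2 = 645.16
  (3 - 39.4)^2 = 1324.96
  (100 - 39.4)^2 = 3672.36
  (66 - 39.4)^2 = 707.56
  (14 - 39.4)^2 = 645.16
  (42 - 39.4)^2 = 6.76
  (9 - 39.4)^2 = 924.16
  (25 - 39.4)^2 = 207.36
Step 3: Sum of squared deviations = 9444.4
Step 4: Population variance = 9444.4 / 10 = 944.44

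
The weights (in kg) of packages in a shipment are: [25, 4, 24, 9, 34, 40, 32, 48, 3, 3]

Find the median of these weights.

24.5

Step 1: Sort the data in ascending order: [3, 3, 4, 9, 24, 25, 32, 34, 40, 48]
Step 2: The number of values is n = 10.
Step 3: Since n is even, the median is the average of positions 5 and 6:
  Median = (24 + 25) / 2 = 24.5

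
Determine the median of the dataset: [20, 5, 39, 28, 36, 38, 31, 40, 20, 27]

29.5

Step 1: Sort the data in ascending order: [5, 20, 20, 27, 28, 31, 36, 38, 39, 40]
Step 2: The number of values is n = 10.
Step 3: Since n is even, the median is the average of positions 5 and 6:
  Median = (28 + 31) / 2 = 29.5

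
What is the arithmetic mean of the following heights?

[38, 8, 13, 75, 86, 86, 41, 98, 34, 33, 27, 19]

46.5

Step 1: Sum all values: 38 + 8 + 13 + 75 + 86 + 86 + 41 + 98 + 34 + 33 + 27 + 19 = 558
Step 2: Count the number of values: n = 12
Step 3: Mean = sum / n = 558 / 12 = 46.5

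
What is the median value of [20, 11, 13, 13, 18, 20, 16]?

16

Step 1: Sort the data in ascending order: [11, 13, 13, 16, 18, 20, 20]
Step 2: The number of values is n = 7.
Step 3: Since n is odd, the median is the middle value at position 4: 16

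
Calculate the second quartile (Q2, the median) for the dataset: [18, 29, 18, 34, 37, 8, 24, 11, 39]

24

Step 1: Sort the data: [8, 11, 18, 18, 24, 29, 34, 37, 39]
Step 2: n = 9
Step 3: Q2 is the median. Since n is odd, it is the middle value at position 5: 24
Step 4: Q2 = 24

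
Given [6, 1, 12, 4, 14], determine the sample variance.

29.8

Step 1: Compute the mean: (6 + 1 + 12 + 4 + 14) / 5 = 7.4
Step 2: Compute squared deviations from the mean:
  (6 - 7.4)^2 = 1.96
  (1 - 7.4)^2 = 40.96
  (12 - 7.4)^2 = 21.16
  (4 - 7.4)^2 = 11.56
  (14 - 7.4)^2 = 43.56
Step 3: Sum of squared deviations = 119.2
Step 4: Sample variance = 119.2 / 4 = 29.8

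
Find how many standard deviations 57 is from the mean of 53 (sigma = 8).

0.5

Step 1: Recall the z-score formula: z = (x - mu) / sigma
Step 2: Substitute values: z = (57 - 53) / 8
Step 3: z = 4 / 8 = 0.5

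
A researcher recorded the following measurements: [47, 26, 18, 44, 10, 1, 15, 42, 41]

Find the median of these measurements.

26

Step 1: Sort the data in ascending order: [1, 10, 15, 18, 26, 41, 42, 44, 47]
Step 2: The number of values is n = 9.
Step 3: Since n is odd, the median is the middle value at position 5: 26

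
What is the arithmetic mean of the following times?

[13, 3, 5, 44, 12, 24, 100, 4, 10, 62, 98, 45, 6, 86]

36.5714

Step 1: Sum all values: 13 + 3 + 5 + 44 + 12 + 24 + 100 + 4 + 10 + 62 + 98 + 45 + 6 + 86 = 512
Step 2: Count the number of values: n = 14
Step 3: Mean = sum / n = 512 / 14 = 36.5714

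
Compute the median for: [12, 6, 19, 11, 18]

12

Step 1: Sort the data in ascending order: [6, 11, 12, 18, 19]
Step 2: The number of values is n = 5.
Step 3: Since n is odd, the median is the middle value at position 3: 12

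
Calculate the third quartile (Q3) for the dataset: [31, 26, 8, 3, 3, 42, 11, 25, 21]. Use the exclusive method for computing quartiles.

28.5

Step 1: Sort the data: [3, 3, 8, 11, 21, 25, 26, 31, 42]
Step 2: n = 9
Step 3: Using the exclusive quartile method:
  Q1 = 5.5
  Q2 (median) = 21
  Q3 = 28.5
  IQR = Q3 - Q1 = 28.5 - 5.5 = 23
Step 4: Q3 = 28.5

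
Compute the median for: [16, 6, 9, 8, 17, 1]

8.5

Step 1: Sort the data in ascending order: [1, 6, 8, 9, 16, 17]
Step 2: The number of values is n = 6.
Step 3: Since n is even, the median is the average of positions 3 and 4:
  Median = (8 + 9) / 2 = 8.5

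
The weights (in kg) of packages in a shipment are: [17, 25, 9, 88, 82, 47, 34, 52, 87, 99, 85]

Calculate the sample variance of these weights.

1061.5636

Step 1: Compute the mean: (17 + 25 + 9 + 88 + 82 + 47 + 34 + 52 + 87 + 99 + 85) / 11 = 56.8182
Step 2: Compute squared deviations from the mean:
  (17 - 56.8182)^2 = 1585.4876
  (25 - 56.8182)^2 = 1012.3967
  (9 - 56.8182)^2 = 2286.5785
  (88 - 56.8182)^2 = 972.3058
  (82 - 56.8182)^2 = 634.124
  (47 - 56.8182)^2 = 96.3967
  (34 - 56.8182)^2 = 520.6694
  (52 - 56.8182)^2 = 23.2149
  (87 - 56.8182)^2 = 910.9421
  (99 - 56.8182)^2 = 1779.3058
  (85 - 56.8182)^2 = 794.2149
Step 3: Sum of squared deviations = 10615.6364
Step 4: Sample variance = 10615.6364 / 10 = 1061.5636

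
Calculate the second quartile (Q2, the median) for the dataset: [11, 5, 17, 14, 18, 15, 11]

14

Step 1: Sort the data: [5, 11, 11, 14, 15, 17, 18]
Step 2: n = 7
Step 3: Q2 is the median. Since n is odd, it is the middle value at position 4: 14
Step 4: Q2 = 14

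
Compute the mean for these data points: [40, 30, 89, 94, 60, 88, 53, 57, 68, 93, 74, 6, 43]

61.1538

Step 1: Sum all values: 40 + 30 + 89 + 94 + 60 + 88 + 53 + 57 + 68 + 93 + 74 + 6 + 43 = 795
Step 2: Count the number of values: n = 13
Step 3: Mean = sum / n = 795 / 13 = 61.1538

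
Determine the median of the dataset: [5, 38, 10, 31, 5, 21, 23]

21

Step 1: Sort the data in ascending order: [5, 5, 10, 21, 23, 31, 38]
Step 2: The number of values is n = 7.
Step 3: Since n is odd, the median is the middle value at position 4: 21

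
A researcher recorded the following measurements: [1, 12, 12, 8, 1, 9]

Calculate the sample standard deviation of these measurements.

5.0365

Step 1: Compute the mean: 7.1667
Step 2: Sum of squared deviations from the mean: 126.8333
Step 3: Sample variance = 126.8333 / 5 = 25.3667
Step 4: Standard deviation = sqrt(25.3667) = 5.0365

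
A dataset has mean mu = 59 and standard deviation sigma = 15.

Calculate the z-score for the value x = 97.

2.5333

Step 1: Recall the z-score formula: z = (x - mu) / sigma
Step 2: Substitute values: z = (97 - 59) / 15
Step 3: z = 38 / 15 = 2.5333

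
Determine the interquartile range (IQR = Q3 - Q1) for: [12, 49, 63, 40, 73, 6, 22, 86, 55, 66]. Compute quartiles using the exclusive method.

48.25

Step 1: Sort the data: [6, 12, 22, 40, 49, 55, 63, 66, 73, 86]
Step 2: n = 10
Step 3: Using the exclusive quartile method:
  Q1 = 19.5
  Q2 (median) = 52
  Q3 = 67.75
  IQR = Q3 - Q1 = 67.75 - 19.5 = 48.25
Step 4: IQR = 48.25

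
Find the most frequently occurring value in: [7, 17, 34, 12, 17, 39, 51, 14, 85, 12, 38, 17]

17

Step 1: Count the frequency of each value:
  7: appears 1 time(s)
  12: appears 2 time(s)
  14: appears 1 time(s)
  17: appears 3 time(s)
  34: appears 1 time(s)
  38: appears 1 time(s)
  39: appears 1 time(s)
  51: appears 1 time(s)
  85: appears 1 time(s)
Step 2: The value 17 appears most frequently (3 times).
Step 3: Mode = 17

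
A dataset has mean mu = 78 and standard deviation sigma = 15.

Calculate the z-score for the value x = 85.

0.4667

Step 1: Recall the z-score formula: z = (x - mu) / sigma
Step 2: Substitute values: z = (85 - 78) / 15
Step 3: z = 7 / 15 = 0.4667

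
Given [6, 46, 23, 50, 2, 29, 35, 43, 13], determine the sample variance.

311.2778

Step 1: Compute the mean: (6 + 46 + 23 + 50 + 2 + 29 + 35 + 43 + 13) / 9 = 27.4444
Step 2: Compute squared deviations from the mean:
  (6 - 27.4444)^2 = 459.8642
  (46 - 27.4444)^2 = 344.3086
  (23 - 27.4444)^2 = 19.7531
  (50 - 27.4444)^2 = 508.7531
  (2 - 27.4444)^2 = 647.4198
  (29 - 27.4444)^2 = 2.4198
  (35 - 27.4444)^2 = 57.0864
  (43 - 27.4444)^2 = 241.9753
  (13 - 27.4444)^2 = 208.642
Step 3: Sum of squared deviations = 2490.2222
Step 4: Sample variance = 2490.2222 / 8 = 311.2778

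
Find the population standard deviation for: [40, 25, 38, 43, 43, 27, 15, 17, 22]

10.5093

Step 1: Compute the mean: 30
Step 2: Sum of squared deviations from the mean: 994
Step 3: Population variance = 994 / 9 = 110.4444
Step 4: Standard deviation = sqrt(110.4444) = 10.5093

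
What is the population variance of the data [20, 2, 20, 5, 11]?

55.44

Step 1: Compute the mean: (20 + 2 + 20 + 5 + 11) / 5 = 11.6
Step 2: Compute squared deviations from the mean:
  (20 - 11.6)^2 = 70.56
  (2 - 11.6)^2 = 92.16
  (20 - 11.6)^2 = 70.56
  (5 - 11.6)^2 = 43.56
  (11 - 11.6)^2 = 0.36
Step 3: Sum of squared deviations = 277.2
Step 4: Population variance = 277.2 / 5 = 55.44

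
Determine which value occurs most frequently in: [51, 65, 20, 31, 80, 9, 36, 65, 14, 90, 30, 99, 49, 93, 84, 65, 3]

65

Step 1: Count the frequency of each value:
  3: appears 1 time(s)
  9: appears 1 time(s)
  14: appears 1 time(s)
  20: appears 1 time(s)
  30: appears 1 time(s)
  31: appears 1 time(s)
  36: appears 1 time(s)
  49: appears 1 time(s)
  51: appears 1 time(s)
  65: appears 3 time(s)
  80: appears 1 time(s)
  84: appears 1 time(s)
  90: appears 1 time(s)
  93: appears 1 time(s)
  99: appears 1 time(s)
Step 2: The value 65 appears most frequently (3 times).
Step 3: Mode = 65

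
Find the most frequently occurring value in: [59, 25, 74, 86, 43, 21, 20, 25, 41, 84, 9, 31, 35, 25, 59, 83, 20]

25

Step 1: Count the frequency of each value:
  9: appears 1 time(s)
  20: appears 2 time(s)
  21: appears 1 time(s)
  25: appears 3 time(s)
  31: appears 1 time(s)
  35: appears 1 time(s)
  41: appears 1 time(s)
  43: appears 1 time(s)
  59: appears 2 time(s)
  74: appears 1 time(s)
  83: appears 1 time(s)
  84: appears 1 time(s)
  86: appears 1 time(s)
Step 2: The value 25 appears most frequently (3 times).
Step 3: Mode = 25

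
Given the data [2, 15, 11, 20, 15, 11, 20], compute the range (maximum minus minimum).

18

Step 1: Identify the maximum value: max = 20
Step 2: Identify the minimum value: min = 2
Step 3: Range = max - min = 20 - 2 = 18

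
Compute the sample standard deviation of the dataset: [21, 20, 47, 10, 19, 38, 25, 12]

12.6265

Step 1: Compute the mean: 24
Step 2: Sum of squared deviations from the mean: 1116
Step 3: Sample variance = 1116 / 7 = 159.4286
Step 4: Standard deviation = sqrt(159.4286) = 12.6265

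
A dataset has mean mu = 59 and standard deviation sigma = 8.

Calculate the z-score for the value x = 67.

1

Step 1: Recall the z-score formula: z = (x - mu) / sigma
Step 2: Substitute values: z = (67 - 59) / 8
Step 3: z = 8 / 8 = 1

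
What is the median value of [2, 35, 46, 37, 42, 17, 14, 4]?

26

Step 1: Sort the data in ascending order: [2, 4, 14, 17, 35, 37, 42, 46]
Step 2: The number of values is n = 8.
Step 3: Since n is even, the median is the average of positions 4 and 5:
  Median = (17 + 35) / 2 = 26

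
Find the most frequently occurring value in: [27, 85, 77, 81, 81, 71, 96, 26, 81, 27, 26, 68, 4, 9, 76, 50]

81

Step 1: Count the frequency of each value:
  4: appears 1 time(s)
  9: appears 1 time(s)
  26: appears 2 time(s)
  27: appears 2 time(s)
  50: appears 1 time(s)
  68: appears 1 time(s)
  71: appears 1 time(s)
  76: appears 1 time(s)
  77: appears 1 time(s)
  81: appears 3 time(s)
  85: appears 1 time(s)
  96: appears 1 time(s)
Step 2: The value 81 appears most frequently (3 times).
Step 3: Mode = 81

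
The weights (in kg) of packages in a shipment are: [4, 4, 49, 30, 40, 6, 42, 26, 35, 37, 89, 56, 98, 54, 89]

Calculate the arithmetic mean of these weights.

43.9333

Step 1: Sum all values: 4 + 4 + 49 + 30 + 40 + 6 + 42 + 26 + 35 + 37 + 89 + 56 + 98 + 54 + 89 = 659
Step 2: Count the number of values: n = 15
Step 3: Mean = sum / n = 659 / 15 = 43.9333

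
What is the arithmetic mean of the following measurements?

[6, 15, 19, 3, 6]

9.8

Step 1: Sum all values: 6 + 15 + 19 + 3 + 6 = 49
Step 2: Count the number of values: n = 5
Step 3: Mean = sum / n = 49 / 5 = 9.8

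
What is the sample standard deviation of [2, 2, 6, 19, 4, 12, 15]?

6.7788

Step 1: Compute the mean: 8.5714
Step 2: Sum of squared deviations from the mean: 275.7143
Step 3: Sample variance = 275.7143 / 6 = 45.9524
Step 4: Standard deviation = sqrt(45.9524) = 6.7788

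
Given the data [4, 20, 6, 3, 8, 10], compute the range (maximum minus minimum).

17

Step 1: Identify the maximum value: max = 20
Step 2: Identify the minimum value: min = 3
Step 3: Range = max - min = 20 - 3 = 17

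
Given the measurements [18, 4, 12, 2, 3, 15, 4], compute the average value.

8.2857

Step 1: Sum all values: 18 + 4 + 12 + 2 + 3 + 15 + 4 = 58
Step 2: Count the number of values: n = 7
Step 3: Mean = sum / n = 58 / 7 = 8.2857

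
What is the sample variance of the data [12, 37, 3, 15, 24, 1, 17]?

152.619

Step 1: Compute the mean: (12 + 37 + 3 + 15 + 24 + 1 + 17) / 7 = 15.5714
Step 2: Compute squared deviations from the mean:
  (12 - 15.5714)^2 = 12.7551
  (37 - 15.5714)^2 = 459.1837
  (3 - 15.5714)^2 = 158.0408
  (15 - 15.5714)^2 = 0.3265
  (24 - 15.5714)^2 = 71.0408
  (1 - 15.5714)^2 = 212.3265
  (17 - 15.5714)^2 = 2.0408
Step 3: Sum of squared deviations = 915.7143
Step 4: Sample variance = 915.7143 / 6 = 152.619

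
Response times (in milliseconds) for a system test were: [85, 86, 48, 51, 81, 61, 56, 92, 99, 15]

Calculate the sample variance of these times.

667.3778

Step 1: Compute the mean: (85 + 86 + 48 + 51 + 81 + 61 + 56 + 92 + 99 + 15) / 10 = 67.4
Step 2: Compute squared deviations from the mean:
  (85 - 67.4)^2 = 309.76
  (86 - 67.4)^2 = 345.96
  (48 - 67.4)^2 = 376.36
  (51 - 67.4)^2 = 268.96
  (81 - 67.4)^2 = 184.96
  (61 - 67.4)^2 = 40.96
  (56 - 67.4)^2 = 129.96
  (92 - 67.4)^2 = 605.16
  (99 - 67.4)^2 = 998.56
  (15 - 67.4)^2 = 2745.76
Step 3: Sum of squared deviations = 6006.4
Step 4: Sample variance = 6006.4 / 9 = 667.3778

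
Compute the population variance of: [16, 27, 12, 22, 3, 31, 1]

113.1429

Step 1: Compute the mean: (16 + 27 + 12 + 22 + 3 + 31 + 1) / 7 = 16
Step 2: Compute squared deviations from the mean:
  (16 - 16)^2 = 0
  (27 - 16)^2 = 121
  (12 - 16)^2 = 16
  (22 - 16)^2 = 36
  (3 - 16)^2 = 169
  (31 - 16)^2 = 225
  (1 - 16)^2 = 225
Step 3: Sum of squared deviations = 792
Step 4: Population variance = 792 / 7 = 113.1429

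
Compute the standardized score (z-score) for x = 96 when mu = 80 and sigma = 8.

2

Step 1: Recall the z-score formula: z = (x - mu) / sigma
Step 2: Substitute values: z = (96 - 80) / 8
Step 3: z = 16 / 8 = 2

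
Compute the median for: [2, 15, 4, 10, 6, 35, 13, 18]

11.5

Step 1: Sort the data in ascending order: [2, 4, 6, 10, 13, 15, 18, 35]
Step 2: The number of values is n = 8.
Step 3: Since n is even, the median is the average of positions 4 and 5:
  Median = (10 + 13) / 2 = 11.5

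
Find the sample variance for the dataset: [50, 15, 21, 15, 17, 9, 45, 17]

229.9821

Step 1: Compute the mean: (50 + 15 + 21 + 15 + 17 + 9 + 45 + 17) / 8 = 23.625
Step 2: Compute squared deviations from the mean:
  (50 - 23.625)^2 = 695.6406
  (15 - 23.625)^2 = 74.3906
  (21 - 23.625)^2 = 6.8906
  (15 - 23.625)^2 = 74.3906
  (17 - 23.625)^2 = 43.8906
  (9 - 23.625)^2 = 213.8906
  (45 - 23.625)^2 = 456.8906
  (17 - 23.625)^2 = 43.8906
Step 3: Sum of squared deviations = 1609.875
Step 4: Sample variance = 1609.875 / 7 = 229.9821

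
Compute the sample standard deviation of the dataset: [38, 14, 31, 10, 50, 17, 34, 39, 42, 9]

14.706

Step 1: Compute the mean: 28.4
Step 2: Sum of squared deviations from the mean: 1946.4
Step 3: Sample variance = 1946.4 / 9 = 216.2667
Step 4: Standard deviation = sqrt(216.2667) = 14.706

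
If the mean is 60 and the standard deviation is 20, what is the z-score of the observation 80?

1

Step 1: Recall the z-score formula: z = (x - mu) / sigma
Step 2: Substitute values: z = (80 - 60) / 20
Step 3: z = 20 / 20 = 1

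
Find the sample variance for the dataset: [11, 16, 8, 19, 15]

18.7

Step 1: Compute the mean: (11 + 16 + 8 + 19 + 15) / 5 = 13.8
Step 2: Compute squared deviations from the mean:
  (11 - 13.8)^2 = 7.84
  (16 - 13.8)^2 = 4.84
  (8 - 13.8)^2 = 33.64
  (19 - 13.8)^2 = 27.04
  (15 - 13.8)^2 = 1.44
Step 3: Sum of squared deviations = 74.8
Step 4: Sample variance = 74.8 / 4 = 18.7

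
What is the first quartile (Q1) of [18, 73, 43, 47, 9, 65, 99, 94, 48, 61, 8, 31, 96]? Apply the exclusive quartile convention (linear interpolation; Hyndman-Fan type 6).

24.5

Step 1: Sort the data: [8, 9, 18, 31, 43, 47, 48, 61, 65, 73, 94, 96, 99]
Step 2: n = 13
Step 3: Using the exclusive quartile method:
  Q1 = 24.5
  Q2 (median) = 48
  Q3 = 83.5
  IQR = Q3 - Q1 = 83.5 - 24.5 = 59
Step 4: Q1 = 24.5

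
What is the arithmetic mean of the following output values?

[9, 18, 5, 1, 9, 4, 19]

9.2857

Step 1: Sum all values: 9 + 18 + 5 + 1 + 9 + 4 + 19 = 65
Step 2: Count the number of values: n = 7
Step 3: Mean = sum / n = 65 / 7 = 9.2857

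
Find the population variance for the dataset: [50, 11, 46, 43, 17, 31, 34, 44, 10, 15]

219.29

Step 1: Compute the mean: (50 + 11 + 46 + 43 + 17 + 31 + 34 + 44 + 10 + 15) / 10 = 30.1
Step 2: Compute squared deviations from the mean:
  (50 - 30.1)^2 = 396.01
  (11 - 30.1)^2 = 364.81
  (46 - 30.1)^2 = 252.81
  (43 - 30.1)^2 = 166.41
  (17 - 30.1)^2 = 171.61
  (31 - 30.1)^2 = 0.81
  (34 - 30.1)^2 = 15.21
  (44 - 30.1)^2 = 193.21
  (10 - 30.1)^2 = 404.01
  (15 - 30.1)^2 = 228.01
Step 3: Sum of squared deviations = 2192.9
Step 4: Population variance = 2192.9 / 10 = 219.29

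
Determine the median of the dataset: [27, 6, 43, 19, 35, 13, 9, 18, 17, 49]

18.5

Step 1: Sort the data in ascending order: [6, 9, 13, 17, 18, 19, 27, 35, 43, 49]
Step 2: The number of values is n = 10.
Step 3: Since n is even, the median is the average of positions 5 and 6:
  Median = (18 + 19) / 2 = 18.5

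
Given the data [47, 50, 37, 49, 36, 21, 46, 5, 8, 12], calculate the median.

36.5

Step 1: Sort the data in ascending order: [5, 8, 12, 21, 36, 37, 46, 47, 49, 50]
Step 2: The number of values is n = 10.
Step 3: Since n is even, the median is the average of positions 5 and 6:
  Median = (36 + 37) / 2 = 36.5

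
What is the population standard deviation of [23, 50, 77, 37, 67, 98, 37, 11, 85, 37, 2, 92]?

30.7553

Step 1: Compute the mean: 51.3333
Step 2: Sum of squared deviations from the mean: 11350.6667
Step 3: Population variance = 11350.6667 / 12 = 945.8889
Step 4: Standard deviation = sqrt(945.8889) = 30.7553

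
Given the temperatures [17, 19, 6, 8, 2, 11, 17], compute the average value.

11.4286

Step 1: Sum all values: 17 + 19 + 6 + 8 + 2 + 11 + 17 = 80
Step 2: Count the number of values: n = 7
Step 3: Mean = sum / n = 80 / 7 = 11.4286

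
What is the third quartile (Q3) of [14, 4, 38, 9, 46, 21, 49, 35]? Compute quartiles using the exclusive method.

44

Step 1: Sort the data: [4, 9, 14, 21, 35, 38, 46, 49]
Step 2: n = 8
Step 3: Using the exclusive quartile method:
  Q1 = 10.25
  Q2 (median) = 28
  Q3 = 44
  IQR = Q3 - Q1 = 44 - 10.25 = 33.75
Step 4: Q3 = 44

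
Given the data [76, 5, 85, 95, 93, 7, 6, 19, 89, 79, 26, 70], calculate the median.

73

Step 1: Sort the data in ascending order: [5, 6, 7, 19, 26, 70, 76, 79, 85, 89, 93, 95]
Step 2: The number of values is n = 12.
Step 3: Since n is even, the median is the average of positions 6 and 7:
  Median = (70 + 76) / 2 = 73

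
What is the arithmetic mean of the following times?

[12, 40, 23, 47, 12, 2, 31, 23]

23.75

Step 1: Sum all values: 12 + 40 + 23 + 47 + 12 + 2 + 31 + 23 = 190
Step 2: Count the number of values: n = 8
Step 3: Mean = sum / n = 190 / 8 = 23.75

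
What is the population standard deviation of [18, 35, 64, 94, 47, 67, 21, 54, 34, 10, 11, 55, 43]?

23.637

Step 1: Compute the mean: 42.5385
Step 2: Sum of squared deviations from the mean: 7263.2308
Step 3: Population variance = 7263.2308 / 13 = 558.7101
Step 4: Standard deviation = sqrt(558.7101) = 23.637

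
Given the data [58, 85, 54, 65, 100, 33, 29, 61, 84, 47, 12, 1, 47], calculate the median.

54

Step 1: Sort the data in ascending order: [1, 12, 29, 33, 47, 47, 54, 58, 61, 65, 84, 85, 100]
Step 2: The number of values is n = 13.
Step 3: Since n is odd, the median is the middle value at position 7: 54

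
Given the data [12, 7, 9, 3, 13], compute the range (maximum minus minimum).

10

Step 1: Identify the maximum value: max = 13
Step 2: Identify the minimum value: min = 3
Step 3: Range = max - min = 13 - 3 = 10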